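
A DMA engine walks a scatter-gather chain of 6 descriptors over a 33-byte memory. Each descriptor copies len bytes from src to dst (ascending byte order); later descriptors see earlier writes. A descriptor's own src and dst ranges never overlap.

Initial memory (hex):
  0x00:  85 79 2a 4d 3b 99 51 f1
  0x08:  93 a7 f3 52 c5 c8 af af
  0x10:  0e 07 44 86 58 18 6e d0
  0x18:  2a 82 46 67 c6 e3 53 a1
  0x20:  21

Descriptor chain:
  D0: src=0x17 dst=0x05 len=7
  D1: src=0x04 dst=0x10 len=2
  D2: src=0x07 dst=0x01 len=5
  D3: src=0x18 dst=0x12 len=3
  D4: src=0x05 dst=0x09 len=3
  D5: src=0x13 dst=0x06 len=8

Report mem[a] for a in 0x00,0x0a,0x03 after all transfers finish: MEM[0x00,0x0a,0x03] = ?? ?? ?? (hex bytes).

MEM[0x00,0x0a,0x03] = 85 d0 67

D0: mem[0x05..0x0b] <- [d0 2a 82 46 67 c6 e3]
D1: mem[0x10..0x11] <- [3b d0]
D2: mem[0x01..0x05] <- [82 46 67 c6 e3]
D3: mem[0x12..0x14] <- [2a 82 46]
D4: mem[0x09..0x0b] <- [e3 2a 82]
D5: mem[0x06..0x0d] <- [82 46 18 6e d0 2a 82 46]
query mem[0x00]=0x85, mem[0x0a]=0xd0, mem[0x03]=0x67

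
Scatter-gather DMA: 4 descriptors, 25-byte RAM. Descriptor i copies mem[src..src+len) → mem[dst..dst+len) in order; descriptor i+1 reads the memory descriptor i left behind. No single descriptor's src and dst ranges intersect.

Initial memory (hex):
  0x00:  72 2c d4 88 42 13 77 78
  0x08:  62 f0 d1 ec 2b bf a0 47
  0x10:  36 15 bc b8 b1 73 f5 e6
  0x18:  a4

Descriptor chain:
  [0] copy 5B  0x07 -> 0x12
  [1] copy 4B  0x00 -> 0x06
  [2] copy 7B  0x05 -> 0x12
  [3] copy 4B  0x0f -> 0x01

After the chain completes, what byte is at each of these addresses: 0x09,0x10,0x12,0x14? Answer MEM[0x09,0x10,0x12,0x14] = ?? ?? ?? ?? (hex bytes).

MEM[0x09,0x10,0x12,0x14] = 88 36 13 2c

  after D0: wrote 5B at 0x12 = 7862f0d1ec
  after D1: wrote 4B at 0x06 = 722cd488
  after D2: wrote 7B at 0x12 = 13722cd488d1ec
  after D3: wrote 4B at 0x01 = 47361513
query mem[0x09]=0x88, mem[0x10]=0x36, mem[0x12]=0x13, mem[0x14]=0x2c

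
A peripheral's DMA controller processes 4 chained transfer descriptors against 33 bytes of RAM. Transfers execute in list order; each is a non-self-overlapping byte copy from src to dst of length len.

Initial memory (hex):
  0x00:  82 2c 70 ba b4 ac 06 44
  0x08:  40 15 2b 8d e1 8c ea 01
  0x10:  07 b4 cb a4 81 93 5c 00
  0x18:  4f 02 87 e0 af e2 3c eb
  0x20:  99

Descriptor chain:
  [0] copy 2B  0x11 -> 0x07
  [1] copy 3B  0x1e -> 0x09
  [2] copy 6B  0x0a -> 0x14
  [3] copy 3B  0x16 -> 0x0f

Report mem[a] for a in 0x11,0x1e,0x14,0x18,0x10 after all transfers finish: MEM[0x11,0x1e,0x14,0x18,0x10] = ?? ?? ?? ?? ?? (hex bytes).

MEM[0x11,0x1e,0x14,0x18,0x10] = ea 3c eb ea 8c

[0] 0x11->0x07 len=2 : b4 cb
[1] 0x1e->0x09 len=3 : 3c eb 99
[2] 0x0a->0x14 len=6 : eb 99 e1 8c ea 01
[3] 0x16->0x0f len=3 : e1 8c ea
query mem[0x11]=0xea, mem[0x1e]=0x3c, mem[0x14]=0xeb, mem[0x18]=0xea, mem[0x10]=0x8c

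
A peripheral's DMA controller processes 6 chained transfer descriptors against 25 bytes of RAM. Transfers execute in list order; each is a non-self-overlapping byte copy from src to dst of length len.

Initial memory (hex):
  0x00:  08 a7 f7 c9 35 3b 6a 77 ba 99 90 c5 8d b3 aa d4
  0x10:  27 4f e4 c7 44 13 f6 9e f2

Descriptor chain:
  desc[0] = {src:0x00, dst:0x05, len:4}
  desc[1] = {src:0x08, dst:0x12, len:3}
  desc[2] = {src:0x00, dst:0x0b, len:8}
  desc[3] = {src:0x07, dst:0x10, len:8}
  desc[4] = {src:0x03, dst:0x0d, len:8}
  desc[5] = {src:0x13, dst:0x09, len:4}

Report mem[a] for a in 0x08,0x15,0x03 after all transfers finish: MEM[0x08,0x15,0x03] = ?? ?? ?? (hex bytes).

#0 dst[0x05+4] := {0x08,0xa7,0xf7,0xc9}
#1 dst[0x12+3] := {0xc9,0x99,0x90}
#2 dst[0x0b+8] := {0x08,0xa7,0xf7,0xc9,0x35,0x08,0xa7,0xf7}
#3 dst[0x10+8] := {0xf7,0xc9,0x99,0x90,0x08,0xa7,0xf7,0xc9}
#4 dst[0x0d+8] := {0xc9,0x35,0x08,0xa7,0xf7,0xc9,0x99,0x90}
#5 dst[0x09+4] := {0x99,0x90,0xa7,0xf7}
query mem[0x08]=0xc9, mem[0x15]=0xa7, mem[0x03]=0xc9

MEM[0x08,0x15,0x03] = c9 a7 c9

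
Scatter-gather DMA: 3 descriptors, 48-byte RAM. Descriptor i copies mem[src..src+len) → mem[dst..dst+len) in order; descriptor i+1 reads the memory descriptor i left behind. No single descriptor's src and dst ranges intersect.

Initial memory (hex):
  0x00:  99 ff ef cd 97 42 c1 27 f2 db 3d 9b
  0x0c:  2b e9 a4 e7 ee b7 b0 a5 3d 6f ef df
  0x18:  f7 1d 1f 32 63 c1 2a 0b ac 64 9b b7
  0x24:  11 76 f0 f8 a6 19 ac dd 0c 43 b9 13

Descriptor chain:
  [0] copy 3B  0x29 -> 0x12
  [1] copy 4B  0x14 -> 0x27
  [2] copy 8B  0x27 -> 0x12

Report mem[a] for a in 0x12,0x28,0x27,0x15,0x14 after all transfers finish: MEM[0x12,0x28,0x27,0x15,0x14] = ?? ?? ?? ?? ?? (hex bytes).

MEM[0x12,0x28,0x27,0x15,0x14] = dd 6f dd df ef

#0 dst[0x12+3] := {0x19,0xac,0xdd}
#1 dst[0x27+4] := {0xdd,0x6f,0xef,0xdf}
#2 dst[0x12+8] := {0xdd,0x6f,0xef,0xdf,0xdd,0x0c,0x43,0xb9}
query mem[0x12]=0xdd, mem[0x28]=0x6f, mem[0x27]=0xdd, mem[0x15]=0xdf, mem[0x14]=0xef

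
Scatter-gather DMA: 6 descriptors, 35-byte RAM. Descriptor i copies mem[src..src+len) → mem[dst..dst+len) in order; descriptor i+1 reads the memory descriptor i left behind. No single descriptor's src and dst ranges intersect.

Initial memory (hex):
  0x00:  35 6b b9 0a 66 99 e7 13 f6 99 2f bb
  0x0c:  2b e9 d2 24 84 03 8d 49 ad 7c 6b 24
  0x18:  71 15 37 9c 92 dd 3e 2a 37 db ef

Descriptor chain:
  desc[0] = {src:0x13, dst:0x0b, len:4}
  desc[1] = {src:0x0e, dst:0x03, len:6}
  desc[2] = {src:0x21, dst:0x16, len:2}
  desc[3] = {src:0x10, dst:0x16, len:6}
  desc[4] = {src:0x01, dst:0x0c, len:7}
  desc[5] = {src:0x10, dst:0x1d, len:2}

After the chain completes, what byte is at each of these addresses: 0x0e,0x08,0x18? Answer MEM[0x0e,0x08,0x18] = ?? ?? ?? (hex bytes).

MEM[0x0e,0x08,0x18] = 6b 49 8d

  after D0: wrote 4B at 0x0b = 49ad7c6b
  after D1: wrote 6B at 0x03 = 6b2484038d49
  after D2: wrote 2B at 0x16 = dbef
  after D3: wrote 6B at 0x16 = 84038d49ad7c
  after D4: wrote 7B at 0x0c = 6bb96b2484038d
  after D5: wrote 2B at 0x1d = 8403
query mem[0x0e]=0x6b, mem[0x08]=0x49, mem[0x18]=0x8d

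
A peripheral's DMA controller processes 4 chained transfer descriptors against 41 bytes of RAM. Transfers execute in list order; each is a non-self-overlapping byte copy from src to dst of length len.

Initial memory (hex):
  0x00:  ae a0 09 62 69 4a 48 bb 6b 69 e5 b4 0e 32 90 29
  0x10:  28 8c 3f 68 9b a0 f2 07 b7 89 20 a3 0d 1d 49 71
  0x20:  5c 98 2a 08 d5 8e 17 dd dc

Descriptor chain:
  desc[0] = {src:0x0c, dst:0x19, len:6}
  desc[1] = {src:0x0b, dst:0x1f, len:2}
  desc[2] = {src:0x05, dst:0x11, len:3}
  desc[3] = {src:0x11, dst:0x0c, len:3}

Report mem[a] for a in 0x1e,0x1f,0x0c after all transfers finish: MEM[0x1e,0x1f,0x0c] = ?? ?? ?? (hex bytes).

MEM[0x1e,0x1f,0x0c] = 8c b4 4a

[0] 0x0c->0x19 len=6 : 0e 32 90 29 28 8c
[1] 0x0b->0x1f len=2 : b4 0e
[2] 0x05->0x11 len=3 : 4a 48 bb
[3] 0x11->0x0c len=3 : 4a 48 bb
query mem[0x1e]=0x8c, mem[0x1f]=0xb4, mem[0x0c]=0x4a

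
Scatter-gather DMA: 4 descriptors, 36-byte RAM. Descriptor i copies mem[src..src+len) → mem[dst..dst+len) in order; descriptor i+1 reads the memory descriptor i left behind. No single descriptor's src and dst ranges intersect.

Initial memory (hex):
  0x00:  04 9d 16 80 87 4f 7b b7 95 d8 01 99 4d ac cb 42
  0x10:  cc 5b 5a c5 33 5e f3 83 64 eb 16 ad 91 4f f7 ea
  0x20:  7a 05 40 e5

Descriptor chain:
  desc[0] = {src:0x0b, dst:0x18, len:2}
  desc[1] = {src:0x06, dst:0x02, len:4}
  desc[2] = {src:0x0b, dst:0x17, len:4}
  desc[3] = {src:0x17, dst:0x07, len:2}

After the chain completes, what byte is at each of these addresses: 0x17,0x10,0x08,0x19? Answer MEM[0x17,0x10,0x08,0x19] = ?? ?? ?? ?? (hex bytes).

MEM[0x17,0x10,0x08,0x19] = 99 cc 4d ac

[0] 0x0b->0x18 len=2 : 99 4d
[1] 0x06->0x02 len=4 : 7b b7 95 d8
[2] 0x0b->0x17 len=4 : 99 4d ac cb
[3] 0x17->0x07 len=2 : 99 4d
query mem[0x17]=0x99, mem[0x10]=0xcc, mem[0x08]=0x4d, mem[0x19]=0xac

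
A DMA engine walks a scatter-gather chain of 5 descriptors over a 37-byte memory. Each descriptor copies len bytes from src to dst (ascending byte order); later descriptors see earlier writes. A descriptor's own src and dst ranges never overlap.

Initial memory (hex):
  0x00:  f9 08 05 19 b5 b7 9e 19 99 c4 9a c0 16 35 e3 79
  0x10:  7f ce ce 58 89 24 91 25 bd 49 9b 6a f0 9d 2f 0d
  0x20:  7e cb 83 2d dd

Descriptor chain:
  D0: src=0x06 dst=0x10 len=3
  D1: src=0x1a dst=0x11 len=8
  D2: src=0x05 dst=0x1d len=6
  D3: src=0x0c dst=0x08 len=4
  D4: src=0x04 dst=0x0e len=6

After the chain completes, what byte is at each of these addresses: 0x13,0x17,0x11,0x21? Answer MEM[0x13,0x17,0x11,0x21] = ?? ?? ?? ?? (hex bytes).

MEM[0x13,0x17,0x11,0x21] = 35 7e 19 c4

[0] 0x06->0x10 len=3 : 9e 19 99
[1] 0x1a->0x11 len=8 : 9b 6a f0 9d 2f 0d 7e cb
[2] 0x05->0x1d len=6 : b7 9e 19 99 c4 9a
[3] 0x0c->0x08 len=4 : 16 35 e3 79
[4] 0x04->0x0e len=6 : b5 b7 9e 19 16 35
query mem[0x13]=0x35, mem[0x17]=0x7e, mem[0x11]=0x19, mem[0x21]=0xc4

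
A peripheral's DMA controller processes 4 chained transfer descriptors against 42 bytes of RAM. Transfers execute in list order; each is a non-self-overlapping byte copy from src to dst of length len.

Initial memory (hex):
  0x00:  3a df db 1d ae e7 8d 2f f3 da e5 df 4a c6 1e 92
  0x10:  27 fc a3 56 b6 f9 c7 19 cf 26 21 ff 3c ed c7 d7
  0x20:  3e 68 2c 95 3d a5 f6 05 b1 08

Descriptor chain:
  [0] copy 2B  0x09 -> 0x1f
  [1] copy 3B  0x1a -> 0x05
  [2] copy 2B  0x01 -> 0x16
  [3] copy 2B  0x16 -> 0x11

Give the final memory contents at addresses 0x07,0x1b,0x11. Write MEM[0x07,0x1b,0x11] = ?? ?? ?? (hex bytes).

[0] 0x09->0x1f len=2 : da e5
[1] 0x1a->0x05 len=3 : 21 ff 3c
[2] 0x01->0x16 len=2 : df db
[3] 0x16->0x11 len=2 : df db
query mem[0x07]=0x3c, mem[0x1b]=0xff, mem[0x11]=0xdf

MEM[0x07,0x1b,0x11] = 3c ff df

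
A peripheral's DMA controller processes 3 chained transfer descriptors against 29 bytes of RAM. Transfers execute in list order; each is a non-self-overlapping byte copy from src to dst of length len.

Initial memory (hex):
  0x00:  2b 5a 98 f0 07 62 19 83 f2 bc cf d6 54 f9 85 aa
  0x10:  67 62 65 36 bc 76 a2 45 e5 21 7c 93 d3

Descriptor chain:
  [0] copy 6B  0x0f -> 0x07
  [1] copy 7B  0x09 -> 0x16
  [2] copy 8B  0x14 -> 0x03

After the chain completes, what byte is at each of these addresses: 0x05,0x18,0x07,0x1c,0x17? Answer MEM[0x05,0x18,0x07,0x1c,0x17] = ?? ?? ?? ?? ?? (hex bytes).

MEM[0x05,0x18,0x07,0x1c,0x17] = 62 36 36 aa 65

[0] 0x0f->0x07 len=6 : aa 67 62 65 36 bc
[1] 0x09->0x16 len=7 : 62 65 36 bc f9 85 aa
[2] 0x14->0x03 len=8 : bc 76 62 65 36 bc f9 85
query mem[0x05]=0x62, mem[0x18]=0x36, mem[0x07]=0x36, mem[0x1c]=0xaa, mem[0x17]=0x65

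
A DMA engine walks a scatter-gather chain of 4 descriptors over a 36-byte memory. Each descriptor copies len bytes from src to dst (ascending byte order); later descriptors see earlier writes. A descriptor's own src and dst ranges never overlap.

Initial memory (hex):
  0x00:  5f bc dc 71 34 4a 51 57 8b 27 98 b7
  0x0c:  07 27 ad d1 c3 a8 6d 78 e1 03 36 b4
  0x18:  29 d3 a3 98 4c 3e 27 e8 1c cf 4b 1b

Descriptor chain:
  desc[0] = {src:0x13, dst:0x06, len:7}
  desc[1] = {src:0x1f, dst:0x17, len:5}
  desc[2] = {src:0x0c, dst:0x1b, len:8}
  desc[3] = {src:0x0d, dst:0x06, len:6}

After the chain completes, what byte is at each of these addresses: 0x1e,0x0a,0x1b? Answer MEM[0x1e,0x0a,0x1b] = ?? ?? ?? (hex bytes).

D0: mem[0x06..0x0c] <- [78 e1 03 36 b4 29 d3]
D1: mem[0x17..0x1b] <- [e8 1c cf 4b 1b]
D2: mem[0x1b..0x22] <- [d3 27 ad d1 c3 a8 6d 78]
D3: mem[0x06..0x0b] <- [27 ad d1 c3 a8 6d]
query mem[0x1e]=0xd1, mem[0x0a]=0xa8, mem[0x1b]=0xd3

MEM[0x1e,0x0a,0x1b] = d1 a8 d3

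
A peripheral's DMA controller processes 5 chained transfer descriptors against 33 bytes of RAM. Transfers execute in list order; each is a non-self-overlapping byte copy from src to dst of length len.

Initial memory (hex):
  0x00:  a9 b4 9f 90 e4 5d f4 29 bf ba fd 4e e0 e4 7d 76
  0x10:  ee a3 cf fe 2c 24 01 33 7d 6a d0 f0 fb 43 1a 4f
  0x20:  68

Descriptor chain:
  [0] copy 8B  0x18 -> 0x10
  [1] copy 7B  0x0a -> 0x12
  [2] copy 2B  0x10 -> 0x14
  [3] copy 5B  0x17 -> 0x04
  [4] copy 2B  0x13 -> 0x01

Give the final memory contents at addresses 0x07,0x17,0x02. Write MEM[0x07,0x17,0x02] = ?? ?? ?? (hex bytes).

MEM[0x07,0x17,0x02] = d0 76 7d

[0] 0x18->0x10 len=8 : 7d 6a d0 f0 fb 43 1a 4f
[1] 0x0a->0x12 len=7 : fd 4e e0 e4 7d 76 7d
[2] 0x10->0x14 len=2 : 7d 6a
[3] 0x17->0x04 len=5 : 76 7d 6a d0 f0
[4] 0x13->0x01 len=2 : 4e 7d
query mem[0x07]=0xd0, mem[0x17]=0x76, mem[0x02]=0x7d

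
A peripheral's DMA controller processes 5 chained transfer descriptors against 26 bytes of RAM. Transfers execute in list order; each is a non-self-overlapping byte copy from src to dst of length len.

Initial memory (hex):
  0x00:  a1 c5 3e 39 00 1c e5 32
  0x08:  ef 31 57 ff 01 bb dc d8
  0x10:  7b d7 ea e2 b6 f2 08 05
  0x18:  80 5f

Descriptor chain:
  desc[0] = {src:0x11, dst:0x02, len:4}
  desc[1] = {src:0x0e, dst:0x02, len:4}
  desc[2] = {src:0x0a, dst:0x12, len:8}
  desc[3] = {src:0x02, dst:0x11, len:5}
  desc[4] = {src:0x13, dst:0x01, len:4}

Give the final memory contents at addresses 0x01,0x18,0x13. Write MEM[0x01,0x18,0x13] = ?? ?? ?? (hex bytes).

MEM[0x01,0x18,0x13] = 7b 7b 7b

D0: mem[0x02..0x05] <- [d7 ea e2 b6]
D1: mem[0x02..0x05] <- [dc d8 7b d7]
D2: mem[0x12..0x19] <- [57 ff 01 bb dc d8 7b d7]
D3: mem[0x11..0x15] <- [dc d8 7b d7 e5]
D4: mem[0x01..0x04] <- [7b d7 e5 dc]
query mem[0x01]=0x7b, mem[0x18]=0x7b, mem[0x13]=0x7b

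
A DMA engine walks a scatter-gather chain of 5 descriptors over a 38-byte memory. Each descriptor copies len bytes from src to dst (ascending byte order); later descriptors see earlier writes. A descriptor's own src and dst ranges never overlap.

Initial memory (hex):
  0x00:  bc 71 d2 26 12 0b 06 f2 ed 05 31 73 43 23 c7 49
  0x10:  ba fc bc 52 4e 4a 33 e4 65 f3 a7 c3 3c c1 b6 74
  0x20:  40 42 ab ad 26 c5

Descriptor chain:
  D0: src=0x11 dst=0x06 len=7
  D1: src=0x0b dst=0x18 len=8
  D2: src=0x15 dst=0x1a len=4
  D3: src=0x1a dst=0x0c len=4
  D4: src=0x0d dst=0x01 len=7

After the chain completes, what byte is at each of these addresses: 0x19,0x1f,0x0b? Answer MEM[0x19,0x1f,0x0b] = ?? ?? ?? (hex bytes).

#0 dst[0x06+7] := {0xfc,0xbc,0x52,0x4e,0x4a,0x33,0xe4}
#1 dst[0x18+8] := {0x33,0xe4,0x23,0xc7,0x49,0xba,0xfc,0xbc}
#2 dst[0x1a+4] := {0x4a,0x33,0xe4,0x33}
#3 dst[0x0c+4] := {0x4a,0x33,0xe4,0x33}
#4 dst[0x01+7] := {0x33,0xe4,0x33,0xba,0xfc,0xbc,0x52}
query mem[0x19]=0xe4, mem[0x1f]=0xbc, mem[0x0b]=0x33

MEM[0x19,0x1f,0x0b] = e4 bc 33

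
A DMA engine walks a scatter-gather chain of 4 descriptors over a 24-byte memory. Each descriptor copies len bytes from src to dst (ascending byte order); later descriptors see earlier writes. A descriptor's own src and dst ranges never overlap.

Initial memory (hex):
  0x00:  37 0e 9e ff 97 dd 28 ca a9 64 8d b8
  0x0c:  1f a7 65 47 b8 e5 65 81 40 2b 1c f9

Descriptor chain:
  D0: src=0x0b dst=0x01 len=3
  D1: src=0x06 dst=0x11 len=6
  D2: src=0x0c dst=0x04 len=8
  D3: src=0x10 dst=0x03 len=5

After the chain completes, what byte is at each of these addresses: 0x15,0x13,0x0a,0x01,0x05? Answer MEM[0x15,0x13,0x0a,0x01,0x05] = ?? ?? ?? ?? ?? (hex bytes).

  after D0: wrote 3B at 0x01 = b81fa7
  after D1: wrote 6B at 0x11 = 28caa9648db8
  after D2: wrote 8B at 0x04 = 1fa76547b828caa9
  after D3: wrote 5B at 0x03 = b828caa964
query mem[0x15]=0x8d, mem[0x13]=0xa9, mem[0x0a]=0xca, mem[0x01]=0xb8, mem[0x05]=0xca

MEM[0x15,0x13,0x0a,0x01,0x05] = 8d a9 ca b8 ca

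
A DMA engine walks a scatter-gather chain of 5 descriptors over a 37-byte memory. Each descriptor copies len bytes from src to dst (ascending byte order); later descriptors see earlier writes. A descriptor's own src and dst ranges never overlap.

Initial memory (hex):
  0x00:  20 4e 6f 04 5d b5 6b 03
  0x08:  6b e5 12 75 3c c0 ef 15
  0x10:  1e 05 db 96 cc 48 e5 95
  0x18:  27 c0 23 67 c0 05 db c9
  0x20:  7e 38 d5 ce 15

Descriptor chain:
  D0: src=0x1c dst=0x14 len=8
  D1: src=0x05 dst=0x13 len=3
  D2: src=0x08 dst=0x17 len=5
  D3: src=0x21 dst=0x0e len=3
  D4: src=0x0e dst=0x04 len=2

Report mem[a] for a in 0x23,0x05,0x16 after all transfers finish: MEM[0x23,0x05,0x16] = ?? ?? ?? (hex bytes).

[0] 0x1c->0x14 len=8 : c0 05 db c9 7e 38 d5 ce
[1] 0x05->0x13 len=3 : b5 6b 03
[2] 0x08->0x17 len=5 : 6b e5 12 75 3c
[3] 0x21->0x0e len=3 : 38 d5 ce
[4] 0x0e->0x04 len=2 : 38 d5
query mem[0x23]=0xce, mem[0x05]=0xd5, mem[0x16]=0xdb

MEM[0x23,0x05,0x16] = ce d5 db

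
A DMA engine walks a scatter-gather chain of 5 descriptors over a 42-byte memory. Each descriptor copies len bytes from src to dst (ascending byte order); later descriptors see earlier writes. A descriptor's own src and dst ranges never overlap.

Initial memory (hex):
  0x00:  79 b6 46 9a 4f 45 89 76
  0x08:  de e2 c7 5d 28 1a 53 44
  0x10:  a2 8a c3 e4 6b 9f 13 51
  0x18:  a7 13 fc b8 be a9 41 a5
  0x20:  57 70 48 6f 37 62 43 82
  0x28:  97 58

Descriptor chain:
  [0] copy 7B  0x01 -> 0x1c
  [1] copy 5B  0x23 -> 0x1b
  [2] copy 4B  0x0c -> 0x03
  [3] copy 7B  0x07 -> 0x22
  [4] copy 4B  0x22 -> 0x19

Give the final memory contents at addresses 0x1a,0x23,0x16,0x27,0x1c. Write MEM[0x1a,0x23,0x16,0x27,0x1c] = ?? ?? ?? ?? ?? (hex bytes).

MEM[0x1a,0x23,0x16,0x27,0x1c] = de de 13 28 c7

  after D0: wrote 7B at 0x1c = b6469a4f458976
  after D1: wrote 5B at 0x1b = 6f37624382
  after D2: wrote 4B at 0x03 = 281a5344
  after D3: wrote 7B at 0x22 = 76dee2c75d281a
  after D4: wrote 4B at 0x19 = 76dee2c7
query mem[0x1a]=0xde, mem[0x23]=0xde, mem[0x16]=0x13, mem[0x27]=0x28, mem[0x1c]=0xc7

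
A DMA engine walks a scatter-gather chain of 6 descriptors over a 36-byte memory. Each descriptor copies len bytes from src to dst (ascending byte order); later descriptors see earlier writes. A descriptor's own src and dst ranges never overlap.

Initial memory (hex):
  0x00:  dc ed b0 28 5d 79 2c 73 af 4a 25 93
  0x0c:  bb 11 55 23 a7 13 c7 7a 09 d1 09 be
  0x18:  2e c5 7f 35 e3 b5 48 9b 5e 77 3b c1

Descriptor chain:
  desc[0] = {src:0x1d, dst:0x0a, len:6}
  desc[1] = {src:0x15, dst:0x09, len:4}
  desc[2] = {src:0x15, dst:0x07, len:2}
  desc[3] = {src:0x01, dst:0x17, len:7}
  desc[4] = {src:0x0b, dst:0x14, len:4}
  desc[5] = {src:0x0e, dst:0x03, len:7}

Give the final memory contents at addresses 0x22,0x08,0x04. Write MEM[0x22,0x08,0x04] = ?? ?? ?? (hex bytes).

[0] 0x1d->0x0a len=6 : b5 48 9b 5e 77 3b
[1] 0x15->0x09 len=4 : d1 09 be 2e
[2] 0x15->0x07 len=2 : d1 09
[3] 0x01->0x17 len=7 : ed b0 28 5d 79 2c d1
[4] 0x0b->0x14 len=4 : be 2e 5e 77
[5] 0x0e->0x03 len=7 : 77 3b a7 13 c7 7a be
query mem[0x22]=0x3b, mem[0x08]=0x7a, mem[0x04]=0x3b

MEM[0x22,0x08,0x04] = 3b 7a 3b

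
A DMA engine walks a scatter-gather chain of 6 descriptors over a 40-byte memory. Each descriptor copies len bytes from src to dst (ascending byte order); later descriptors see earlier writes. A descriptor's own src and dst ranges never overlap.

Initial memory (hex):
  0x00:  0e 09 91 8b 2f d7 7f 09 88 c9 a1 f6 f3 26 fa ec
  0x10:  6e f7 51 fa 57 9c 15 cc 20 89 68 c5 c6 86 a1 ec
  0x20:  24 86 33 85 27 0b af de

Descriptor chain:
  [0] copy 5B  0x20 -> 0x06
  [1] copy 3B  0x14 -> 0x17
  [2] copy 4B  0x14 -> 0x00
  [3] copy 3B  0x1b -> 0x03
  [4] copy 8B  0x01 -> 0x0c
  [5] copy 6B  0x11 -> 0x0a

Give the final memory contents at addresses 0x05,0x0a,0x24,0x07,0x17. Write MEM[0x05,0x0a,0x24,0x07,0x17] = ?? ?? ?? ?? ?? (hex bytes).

  after D0: wrote 5B at 0x06 = 2486338527
  after D1: wrote 3B at 0x17 = 579c15
  after D2: wrote 4B at 0x00 = 579c1557
  after D3: wrote 3B at 0x03 = c5c686
  after D4: wrote 8B at 0x0c = 9c15c5c686248633
  after D5: wrote 6B at 0x0a = 248633579c15
query mem[0x05]=0x86, mem[0x0a]=0x24, mem[0x24]=0x27, mem[0x07]=0x86, mem[0x17]=0x57

MEM[0x05,0x0a,0x24,0x07,0x17] = 86 24 27 86 57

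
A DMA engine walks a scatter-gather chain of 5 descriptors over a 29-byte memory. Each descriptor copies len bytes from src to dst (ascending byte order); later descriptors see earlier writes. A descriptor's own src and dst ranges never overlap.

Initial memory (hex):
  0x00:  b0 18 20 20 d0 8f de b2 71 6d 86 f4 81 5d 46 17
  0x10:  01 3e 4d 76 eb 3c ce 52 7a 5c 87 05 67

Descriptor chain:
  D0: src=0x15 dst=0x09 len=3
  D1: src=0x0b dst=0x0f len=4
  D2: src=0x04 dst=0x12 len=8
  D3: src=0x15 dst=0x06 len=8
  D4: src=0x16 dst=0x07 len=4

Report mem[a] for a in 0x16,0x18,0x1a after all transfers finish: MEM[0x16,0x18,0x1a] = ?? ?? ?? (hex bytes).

#0 dst[0x09+3] := {0x3c,0xce,0x52}
#1 dst[0x0f+4] := {0x52,0x81,0x5d,0x46}
#2 dst[0x12+8] := {0xd0,0x8f,0xde,0xb2,0x71,0x3c,0xce,0x52}
#3 dst[0x06+8] := {0xb2,0x71,0x3c,0xce,0x52,0x87,0x05,0x67}
#4 dst[0x07+4] := {0x71,0x3c,0xce,0x52}
query mem[0x16]=0x71, mem[0x18]=0xce, mem[0x1a]=0x87

MEM[0x16,0x18,0x1a] = 71 ce 87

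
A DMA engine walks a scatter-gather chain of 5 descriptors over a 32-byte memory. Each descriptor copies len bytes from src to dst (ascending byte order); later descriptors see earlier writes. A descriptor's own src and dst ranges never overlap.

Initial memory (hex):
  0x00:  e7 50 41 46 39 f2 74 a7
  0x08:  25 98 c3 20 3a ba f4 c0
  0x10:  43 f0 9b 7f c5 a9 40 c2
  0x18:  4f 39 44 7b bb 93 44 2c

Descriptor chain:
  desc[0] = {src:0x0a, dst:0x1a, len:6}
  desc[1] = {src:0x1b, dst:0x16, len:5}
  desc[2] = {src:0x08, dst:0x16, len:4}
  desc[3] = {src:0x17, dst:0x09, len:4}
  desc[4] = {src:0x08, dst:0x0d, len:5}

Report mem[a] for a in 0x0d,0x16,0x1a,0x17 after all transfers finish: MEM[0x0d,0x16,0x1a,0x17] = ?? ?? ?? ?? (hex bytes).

  after D0: wrote 6B at 0x1a = c3203abaf4c0
  after D1: wrote 5B at 0x16 = 203abaf4c0
  after D2: wrote 4B at 0x16 = 2598c320
  after D3: wrote 4B at 0x09 = 98c320c0
  after D4: wrote 5B at 0x0d = 2598c320c0
query mem[0x0d]=0x25, mem[0x16]=0x25, mem[0x1a]=0xc0, mem[0x17]=0x98

MEM[0x0d,0x16,0x1a,0x17] = 25 25 c0 98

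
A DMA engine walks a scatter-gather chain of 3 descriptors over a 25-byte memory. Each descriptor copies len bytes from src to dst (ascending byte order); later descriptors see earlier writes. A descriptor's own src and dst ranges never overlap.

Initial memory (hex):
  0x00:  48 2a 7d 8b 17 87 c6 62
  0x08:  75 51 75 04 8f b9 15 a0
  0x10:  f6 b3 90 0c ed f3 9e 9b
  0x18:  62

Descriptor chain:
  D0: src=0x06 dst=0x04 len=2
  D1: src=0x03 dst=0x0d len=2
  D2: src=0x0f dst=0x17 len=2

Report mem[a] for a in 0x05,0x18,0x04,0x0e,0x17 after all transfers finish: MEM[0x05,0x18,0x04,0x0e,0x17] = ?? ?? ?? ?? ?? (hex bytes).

MEM[0x05,0x18,0x04,0x0e,0x17] = 62 f6 c6 c6 a0

[0] 0x06->0x04 len=2 : c6 62
[1] 0x03->0x0d len=2 : 8b c6
[2] 0x0f->0x17 len=2 : a0 f6
query mem[0x05]=0x62, mem[0x18]=0xf6, mem[0x04]=0xc6, mem[0x0e]=0xc6, mem[0x17]=0xa0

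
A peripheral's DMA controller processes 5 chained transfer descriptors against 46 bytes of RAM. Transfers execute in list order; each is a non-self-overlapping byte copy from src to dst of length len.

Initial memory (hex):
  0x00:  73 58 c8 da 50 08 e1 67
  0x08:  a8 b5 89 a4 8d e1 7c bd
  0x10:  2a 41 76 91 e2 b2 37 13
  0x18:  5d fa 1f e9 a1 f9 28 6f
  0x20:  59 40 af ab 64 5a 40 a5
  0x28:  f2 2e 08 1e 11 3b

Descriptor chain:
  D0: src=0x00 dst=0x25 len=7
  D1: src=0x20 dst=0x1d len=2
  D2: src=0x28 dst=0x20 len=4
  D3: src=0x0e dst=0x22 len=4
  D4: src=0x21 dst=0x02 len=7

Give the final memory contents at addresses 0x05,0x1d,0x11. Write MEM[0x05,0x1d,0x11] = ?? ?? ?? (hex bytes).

[0] 0x00->0x25 len=7 : 73 58 c8 da 50 08 e1
[1] 0x20->0x1d len=2 : 59 40
[2] 0x28->0x20 len=4 : da 50 08 e1
[3] 0x0e->0x22 len=4 : 7c bd 2a 41
[4] 0x21->0x02 len=7 : 50 7c bd 2a 41 58 c8
query mem[0x05]=0x2a, mem[0x1d]=0x59, mem[0x11]=0x41

MEM[0x05,0x1d,0x11] = 2a 59 41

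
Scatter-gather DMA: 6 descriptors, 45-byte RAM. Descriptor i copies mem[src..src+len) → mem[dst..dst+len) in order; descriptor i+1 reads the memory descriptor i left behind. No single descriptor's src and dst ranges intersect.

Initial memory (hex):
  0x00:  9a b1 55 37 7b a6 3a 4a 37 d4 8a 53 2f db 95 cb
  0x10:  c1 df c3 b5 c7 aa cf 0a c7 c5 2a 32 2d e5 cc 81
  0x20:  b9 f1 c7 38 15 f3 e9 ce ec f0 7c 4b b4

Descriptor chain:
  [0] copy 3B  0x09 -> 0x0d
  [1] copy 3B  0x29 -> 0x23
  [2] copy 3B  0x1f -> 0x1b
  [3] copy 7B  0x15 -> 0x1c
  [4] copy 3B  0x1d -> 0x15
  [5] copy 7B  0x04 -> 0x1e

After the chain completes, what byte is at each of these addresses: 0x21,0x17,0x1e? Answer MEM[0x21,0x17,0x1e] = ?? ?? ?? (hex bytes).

MEM[0x21,0x17,0x1e] = 4a c7 7b

#0 dst[0x0d+3] := {0xd4,0x8a,0x53}
#1 dst[0x23+3] := {0xf0,0x7c,0x4b}
#2 dst[0x1b+3] := {0x81,0xb9,0xf1}
#3 dst[0x1c+7] := {0xaa,0xcf,0x0a,0xc7,0xc5,0x2a,0x81}
#4 dst[0x15+3] := {0xcf,0x0a,0xc7}
#5 dst[0x1e+7] := {0x7b,0xa6,0x3a,0x4a,0x37,0xd4,0x8a}
query mem[0x21]=0x4a, mem[0x17]=0xc7, mem[0x1e]=0x7b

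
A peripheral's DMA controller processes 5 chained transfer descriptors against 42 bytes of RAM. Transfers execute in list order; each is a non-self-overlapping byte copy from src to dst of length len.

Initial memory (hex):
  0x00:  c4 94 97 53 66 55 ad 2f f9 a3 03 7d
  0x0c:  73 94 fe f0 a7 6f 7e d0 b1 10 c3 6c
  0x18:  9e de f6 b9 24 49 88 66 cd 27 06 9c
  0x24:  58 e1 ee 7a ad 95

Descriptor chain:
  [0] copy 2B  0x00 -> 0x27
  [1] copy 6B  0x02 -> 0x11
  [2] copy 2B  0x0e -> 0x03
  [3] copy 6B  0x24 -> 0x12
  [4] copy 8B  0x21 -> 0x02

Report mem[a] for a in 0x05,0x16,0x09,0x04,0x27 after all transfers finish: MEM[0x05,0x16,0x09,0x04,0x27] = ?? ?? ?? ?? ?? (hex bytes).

MEM[0x05,0x16,0x09,0x04,0x27] = 58 94 94 9c c4

[0] 0x00->0x27 len=2 : c4 94
[1] 0x02->0x11 len=6 : 97 53 66 55 ad 2f
[2] 0x0e->0x03 len=2 : fe f0
[3] 0x24->0x12 len=6 : 58 e1 ee c4 94 95
[4] 0x21->0x02 len=8 : 27 06 9c 58 e1 ee c4 94
query mem[0x05]=0x58, mem[0x16]=0x94, mem[0x09]=0x94, mem[0x04]=0x9c, mem[0x27]=0xc4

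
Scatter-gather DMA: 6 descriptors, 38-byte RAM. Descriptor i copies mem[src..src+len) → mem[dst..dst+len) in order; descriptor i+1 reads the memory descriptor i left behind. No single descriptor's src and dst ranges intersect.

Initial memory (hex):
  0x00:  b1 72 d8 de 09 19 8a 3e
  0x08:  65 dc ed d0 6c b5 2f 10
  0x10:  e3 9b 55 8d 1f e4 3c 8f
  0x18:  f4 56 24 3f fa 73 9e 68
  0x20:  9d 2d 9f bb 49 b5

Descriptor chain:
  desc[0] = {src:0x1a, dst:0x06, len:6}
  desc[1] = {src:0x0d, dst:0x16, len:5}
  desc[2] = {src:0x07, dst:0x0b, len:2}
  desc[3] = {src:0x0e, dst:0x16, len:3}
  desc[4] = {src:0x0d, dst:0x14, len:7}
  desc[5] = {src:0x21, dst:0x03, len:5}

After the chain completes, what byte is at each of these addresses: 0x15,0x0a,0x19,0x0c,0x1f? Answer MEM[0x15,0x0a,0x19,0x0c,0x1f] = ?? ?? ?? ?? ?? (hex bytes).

MEM[0x15,0x0a,0x19,0x0c,0x1f] = 2f 9e 55 fa 68

[0] 0x1a->0x06 len=6 : 24 3f fa 73 9e 68
[1] 0x0d->0x16 len=5 : b5 2f 10 e3 9b
[2] 0x07->0x0b len=2 : 3f fa
[3] 0x0e->0x16 len=3 : 2f 10 e3
[4] 0x0d->0x14 len=7 : b5 2f 10 e3 9b 55 8d
[5] 0x21->0x03 len=5 : 2d 9f bb 49 b5
query mem[0x15]=0x2f, mem[0x0a]=0x9e, mem[0x19]=0x55, mem[0x0c]=0xfa, mem[0x1f]=0x68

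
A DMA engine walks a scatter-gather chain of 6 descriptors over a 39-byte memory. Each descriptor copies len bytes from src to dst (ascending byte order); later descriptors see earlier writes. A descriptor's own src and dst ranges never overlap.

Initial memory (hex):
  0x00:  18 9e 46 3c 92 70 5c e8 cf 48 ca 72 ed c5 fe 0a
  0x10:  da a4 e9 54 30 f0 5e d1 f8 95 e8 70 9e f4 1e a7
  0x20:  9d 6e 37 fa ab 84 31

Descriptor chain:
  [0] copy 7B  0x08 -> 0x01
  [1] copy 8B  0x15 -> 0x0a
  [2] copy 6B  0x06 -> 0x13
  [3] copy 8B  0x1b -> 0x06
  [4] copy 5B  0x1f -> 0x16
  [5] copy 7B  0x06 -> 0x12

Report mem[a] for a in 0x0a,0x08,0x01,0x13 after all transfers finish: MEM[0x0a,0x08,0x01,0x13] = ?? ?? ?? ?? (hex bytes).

MEM[0x0a,0x08,0x01,0x13] = a7 f4 cf 9e

D0: mem[0x01..0x07] <- [cf 48 ca 72 ed c5 fe]
D1: mem[0x0a..0x11] <- [f0 5e d1 f8 95 e8 70 9e]
D2: mem[0x13..0x18] <- [c5 fe cf 48 f0 5e]
D3: mem[0x06..0x0d] <- [70 9e f4 1e a7 9d 6e 37]
D4: mem[0x16..0x1a] <- [a7 9d 6e 37 fa]
D5: mem[0x12..0x18] <- [70 9e f4 1e a7 9d 6e]
query mem[0x0a]=0xa7, mem[0x08]=0xf4, mem[0x01]=0xcf, mem[0x13]=0x9e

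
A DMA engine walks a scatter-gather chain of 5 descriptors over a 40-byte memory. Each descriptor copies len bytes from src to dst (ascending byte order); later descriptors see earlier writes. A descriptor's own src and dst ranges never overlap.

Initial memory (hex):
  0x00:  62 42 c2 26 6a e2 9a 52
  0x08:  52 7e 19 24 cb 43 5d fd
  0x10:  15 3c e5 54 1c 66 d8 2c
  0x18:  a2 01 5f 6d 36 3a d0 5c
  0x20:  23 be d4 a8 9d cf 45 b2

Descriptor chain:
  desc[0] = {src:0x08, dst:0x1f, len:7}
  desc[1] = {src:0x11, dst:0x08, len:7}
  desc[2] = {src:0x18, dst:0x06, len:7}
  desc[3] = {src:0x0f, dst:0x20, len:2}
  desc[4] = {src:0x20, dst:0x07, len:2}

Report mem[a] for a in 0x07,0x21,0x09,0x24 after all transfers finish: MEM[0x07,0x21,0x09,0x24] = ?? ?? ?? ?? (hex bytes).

  after D0: wrote 7B at 0x1f = 527e1924cb435d
  after D1: wrote 7B at 0x08 = 3ce5541c66d82c
  after D2: wrote 7B at 0x06 = a2015f6d363ad0
  after D3: wrote 2B at 0x20 = fd15
  after D4: wrote 2B at 0x07 = fd15
query mem[0x07]=0xfd, mem[0x21]=0x15, mem[0x09]=0x6d, mem[0x24]=0x43

MEM[0x07,0x21,0x09,0x24] = fd 15 6d 43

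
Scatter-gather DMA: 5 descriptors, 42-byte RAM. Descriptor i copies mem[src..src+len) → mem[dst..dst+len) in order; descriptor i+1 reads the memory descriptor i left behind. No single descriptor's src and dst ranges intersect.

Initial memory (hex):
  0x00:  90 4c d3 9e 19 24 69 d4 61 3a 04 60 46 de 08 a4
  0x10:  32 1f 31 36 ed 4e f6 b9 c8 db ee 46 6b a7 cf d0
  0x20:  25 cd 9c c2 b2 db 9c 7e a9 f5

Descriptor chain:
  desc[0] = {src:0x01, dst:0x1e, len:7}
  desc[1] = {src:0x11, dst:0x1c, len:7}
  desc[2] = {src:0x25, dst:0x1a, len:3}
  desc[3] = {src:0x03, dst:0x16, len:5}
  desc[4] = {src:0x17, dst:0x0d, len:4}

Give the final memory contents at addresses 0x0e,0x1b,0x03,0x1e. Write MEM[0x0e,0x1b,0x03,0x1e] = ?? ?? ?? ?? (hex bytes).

MEM[0x0e,0x1b,0x03,0x1e] = 24 9c 9e 36

#0 dst[0x1e+7] := {0x4c,0xd3,0x9e,0x19,0x24,0x69,0xd4}
#1 dst[0x1c+7] := {0x1f,0x31,0x36,0xed,0x4e,0xf6,0xb9}
#2 dst[0x1a+3] := {0xdb,0x9c,0x7e}
#3 dst[0x16+5] := {0x9e,0x19,0x24,0x69,0xd4}
#4 dst[0x0d+4] := {0x19,0x24,0x69,0xd4}
query mem[0x0e]=0x24, mem[0x1b]=0x9c, mem[0x03]=0x9e, mem[0x1e]=0x36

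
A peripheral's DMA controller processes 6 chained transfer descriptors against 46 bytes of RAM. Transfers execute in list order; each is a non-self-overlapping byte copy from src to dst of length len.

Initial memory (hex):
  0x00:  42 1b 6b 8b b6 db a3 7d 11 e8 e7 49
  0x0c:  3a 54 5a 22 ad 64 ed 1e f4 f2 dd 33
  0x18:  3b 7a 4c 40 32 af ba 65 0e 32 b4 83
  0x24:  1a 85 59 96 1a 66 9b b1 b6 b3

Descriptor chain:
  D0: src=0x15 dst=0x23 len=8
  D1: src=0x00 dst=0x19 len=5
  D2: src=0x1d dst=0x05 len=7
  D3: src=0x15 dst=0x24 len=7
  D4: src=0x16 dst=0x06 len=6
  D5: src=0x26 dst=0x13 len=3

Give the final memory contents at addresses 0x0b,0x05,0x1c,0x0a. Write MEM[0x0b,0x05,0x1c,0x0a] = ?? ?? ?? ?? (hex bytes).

MEM[0x0b,0x05,0x1c,0x0a] = 6b b6 8b 1b

#0 dst[0x23+8] := {0xf2,0xdd,0x33,0x3b,0x7a,0x4c,0x40,0x32}
#1 dst[0x19+5] := {0x42,0x1b,0x6b,0x8b,0xb6}
#2 dst[0x05+7] := {0xb6,0xba,0x65,0x0e,0x32,0xb4,0xf2}
#3 dst[0x24+7] := {0xf2,0xdd,0x33,0x3b,0x42,0x1b,0x6b}
#4 dst[0x06+6] := {0xdd,0x33,0x3b,0x42,0x1b,0x6b}
#5 dst[0x13+3] := {0x33,0x3b,0x42}
query mem[0x0b]=0x6b, mem[0x05]=0xb6, mem[0x1c]=0x8b, mem[0x0a]=0x1b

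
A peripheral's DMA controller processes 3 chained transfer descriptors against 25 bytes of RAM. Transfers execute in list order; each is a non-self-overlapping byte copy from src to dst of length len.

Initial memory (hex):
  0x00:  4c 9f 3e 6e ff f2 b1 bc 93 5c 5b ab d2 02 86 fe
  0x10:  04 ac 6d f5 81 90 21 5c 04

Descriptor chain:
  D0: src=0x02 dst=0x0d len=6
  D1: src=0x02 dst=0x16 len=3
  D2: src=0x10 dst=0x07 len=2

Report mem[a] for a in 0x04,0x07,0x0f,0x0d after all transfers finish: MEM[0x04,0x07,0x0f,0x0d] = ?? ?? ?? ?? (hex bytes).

MEM[0x04,0x07,0x0f,0x0d] = ff f2 ff 3e

D0: mem[0x0d..0x12] <- [3e 6e ff f2 b1 bc]
D1: mem[0x16..0x18] <- [3e 6e ff]
D2: mem[0x07..0x08] <- [f2 b1]
query mem[0x04]=0xff, mem[0x07]=0xf2, mem[0x0f]=0xff, mem[0x0d]=0x3e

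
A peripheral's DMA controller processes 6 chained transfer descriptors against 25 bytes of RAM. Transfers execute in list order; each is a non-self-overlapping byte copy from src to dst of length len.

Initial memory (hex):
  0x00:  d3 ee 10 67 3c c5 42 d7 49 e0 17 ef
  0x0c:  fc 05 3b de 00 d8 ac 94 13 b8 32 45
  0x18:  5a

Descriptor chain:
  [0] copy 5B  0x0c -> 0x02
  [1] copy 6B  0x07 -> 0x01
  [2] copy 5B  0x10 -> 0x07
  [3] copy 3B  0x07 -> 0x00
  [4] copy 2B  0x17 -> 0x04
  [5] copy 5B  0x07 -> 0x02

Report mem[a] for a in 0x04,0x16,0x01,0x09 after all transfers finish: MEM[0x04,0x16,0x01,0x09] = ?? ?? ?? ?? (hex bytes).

D0: mem[0x02..0x06] <- [fc 05 3b de 00]
D1: mem[0x01..0x06] <- [d7 49 e0 17 ef fc]
D2: mem[0x07..0x0b] <- [00 d8 ac 94 13]
D3: mem[0x00..0x02] <- [00 d8 ac]
D4: mem[0x04..0x05] <- [45 5a]
D5: mem[0x02..0x06] <- [00 d8 ac 94 13]
query mem[0x04]=0xac, mem[0x16]=0x32, mem[0x01]=0xd8, mem[0x09]=0xac

MEM[0x04,0x16,0x01,0x09] = ac 32 d8 ac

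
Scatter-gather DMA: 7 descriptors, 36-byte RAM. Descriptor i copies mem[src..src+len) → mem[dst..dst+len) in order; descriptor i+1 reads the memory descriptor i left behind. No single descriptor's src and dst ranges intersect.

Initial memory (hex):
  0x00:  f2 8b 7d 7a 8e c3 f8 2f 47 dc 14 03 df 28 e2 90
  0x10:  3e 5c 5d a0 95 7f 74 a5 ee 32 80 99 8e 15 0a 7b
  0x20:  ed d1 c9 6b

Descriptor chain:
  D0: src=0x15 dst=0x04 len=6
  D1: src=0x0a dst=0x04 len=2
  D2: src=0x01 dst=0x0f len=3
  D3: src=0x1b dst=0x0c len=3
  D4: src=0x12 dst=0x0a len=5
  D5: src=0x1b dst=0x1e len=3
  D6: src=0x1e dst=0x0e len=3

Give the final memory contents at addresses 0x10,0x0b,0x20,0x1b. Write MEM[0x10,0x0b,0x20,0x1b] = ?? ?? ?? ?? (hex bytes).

MEM[0x10,0x0b,0x20,0x1b] = 15 a0 15 99

[0] 0x15->0x04 len=6 : 7f 74 a5 ee 32 80
[1] 0x0a->0x04 len=2 : 14 03
[2] 0x01->0x0f len=3 : 8b 7d 7a
[3] 0x1b->0x0c len=3 : 99 8e 15
[4] 0x12->0x0a len=5 : 5d a0 95 7f 74
[5] 0x1b->0x1e len=3 : 99 8e 15
[6] 0x1e->0x0e len=3 : 99 8e 15
query mem[0x10]=0x15, mem[0x0b]=0xa0, mem[0x20]=0x15, mem[0x1b]=0x99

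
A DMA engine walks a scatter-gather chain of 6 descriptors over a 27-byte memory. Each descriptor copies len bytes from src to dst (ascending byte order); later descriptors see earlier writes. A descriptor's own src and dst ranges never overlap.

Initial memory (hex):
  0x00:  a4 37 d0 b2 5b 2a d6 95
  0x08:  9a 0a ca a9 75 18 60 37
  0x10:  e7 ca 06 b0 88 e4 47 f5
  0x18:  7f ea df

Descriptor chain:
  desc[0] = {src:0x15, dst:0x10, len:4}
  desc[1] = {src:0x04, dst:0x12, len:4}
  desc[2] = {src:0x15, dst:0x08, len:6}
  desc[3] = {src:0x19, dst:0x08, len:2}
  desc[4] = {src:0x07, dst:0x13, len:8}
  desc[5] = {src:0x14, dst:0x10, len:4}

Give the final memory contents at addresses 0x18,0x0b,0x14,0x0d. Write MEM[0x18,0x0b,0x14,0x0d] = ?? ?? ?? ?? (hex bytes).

MEM[0x18,0x0b,0x14,0x0d] = ea 7f ea df

  after D0: wrote 4B at 0x10 = e447f57f
  after D1: wrote 4B at 0x12 = 5b2ad695
  after D2: wrote 6B at 0x08 = 9547f57feadf
  after D3: wrote 2B at 0x08 = eadf
  after D4: wrote 8B at 0x13 = 95eadff57feadf60
  after D5: wrote 4B at 0x10 = eadff57f
query mem[0x18]=0xea, mem[0x0b]=0x7f, mem[0x14]=0xea, mem[0x0d]=0xdf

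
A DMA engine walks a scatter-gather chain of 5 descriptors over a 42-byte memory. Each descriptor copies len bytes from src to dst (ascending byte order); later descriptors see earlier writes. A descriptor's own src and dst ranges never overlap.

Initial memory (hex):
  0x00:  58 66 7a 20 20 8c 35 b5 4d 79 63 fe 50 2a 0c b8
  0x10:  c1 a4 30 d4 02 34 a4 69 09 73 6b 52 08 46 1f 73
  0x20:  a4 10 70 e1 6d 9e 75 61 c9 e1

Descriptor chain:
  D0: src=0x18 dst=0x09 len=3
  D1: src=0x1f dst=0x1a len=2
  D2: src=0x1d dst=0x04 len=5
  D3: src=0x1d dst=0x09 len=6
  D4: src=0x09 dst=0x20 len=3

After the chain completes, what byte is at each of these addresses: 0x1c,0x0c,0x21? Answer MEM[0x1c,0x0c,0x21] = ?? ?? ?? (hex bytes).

MEM[0x1c,0x0c,0x21] = 08 a4 1f

#0 dst[0x09+3] := {0x09,0x73,0x6b}
#1 dst[0x1a+2] := {0x73,0xa4}
#2 dst[0x04+5] := {0x46,0x1f,0x73,0xa4,0x10}
#3 dst[0x09+6] := {0x46,0x1f,0x73,0xa4,0x10,0x70}
#4 dst[0x20+3] := {0x46,0x1f,0x73}
query mem[0x1c]=0x08, mem[0x0c]=0xa4, mem[0x21]=0x1f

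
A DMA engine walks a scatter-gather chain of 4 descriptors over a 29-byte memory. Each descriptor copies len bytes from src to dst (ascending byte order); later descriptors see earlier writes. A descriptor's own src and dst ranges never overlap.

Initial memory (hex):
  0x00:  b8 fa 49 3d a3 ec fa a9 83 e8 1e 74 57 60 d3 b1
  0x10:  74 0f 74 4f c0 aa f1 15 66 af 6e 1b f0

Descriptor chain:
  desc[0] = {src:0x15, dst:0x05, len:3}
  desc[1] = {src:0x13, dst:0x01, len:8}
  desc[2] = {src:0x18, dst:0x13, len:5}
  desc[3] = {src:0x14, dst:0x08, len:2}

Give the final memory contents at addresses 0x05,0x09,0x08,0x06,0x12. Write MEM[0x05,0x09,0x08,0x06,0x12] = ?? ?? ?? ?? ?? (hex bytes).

MEM[0x05,0x09,0x08,0x06,0x12] = 15 6e af 66 74

  after D0: wrote 3B at 0x05 = aaf115
  after D1: wrote 8B at 0x01 = 4fc0aaf11566af6e
  after D2: wrote 5B at 0x13 = 66af6e1bf0
  after D3: wrote 2B at 0x08 = af6e
query mem[0x05]=0x15, mem[0x09]=0x6e, mem[0x08]=0xaf, mem[0x06]=0x66, mem[0x12]=0x74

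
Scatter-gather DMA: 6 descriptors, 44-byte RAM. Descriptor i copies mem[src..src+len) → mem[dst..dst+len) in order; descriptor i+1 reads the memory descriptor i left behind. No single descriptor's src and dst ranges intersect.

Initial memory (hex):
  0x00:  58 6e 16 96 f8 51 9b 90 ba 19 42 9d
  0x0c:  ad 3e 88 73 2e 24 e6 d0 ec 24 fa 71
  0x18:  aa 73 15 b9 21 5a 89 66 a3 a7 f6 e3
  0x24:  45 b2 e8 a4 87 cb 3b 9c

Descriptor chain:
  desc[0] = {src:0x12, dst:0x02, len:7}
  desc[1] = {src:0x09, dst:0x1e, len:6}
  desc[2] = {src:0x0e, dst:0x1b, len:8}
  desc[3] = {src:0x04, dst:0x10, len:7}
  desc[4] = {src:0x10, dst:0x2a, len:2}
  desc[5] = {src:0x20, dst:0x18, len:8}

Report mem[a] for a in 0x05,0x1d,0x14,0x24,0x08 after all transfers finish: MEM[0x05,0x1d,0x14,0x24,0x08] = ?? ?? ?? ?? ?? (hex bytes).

[0] 0x12->0x02 len=7 : e6 d0 ec 24 fa 71 aa
[1] 0x09->0x1e len=6 : 19 42 9d ad 3e 88
[2] 0x0e->0x1b len=8 : 88 73 2e 24 e6 d0 ec 24
[3] 0x04->0x10 len=7 : ec 24 fa 71 aa 19 42
[4] 0x10->0x2a len=2 : ec 24
[5] 0x20->0x18 len=8 : d0 ec 24 88 45 b2 e8 a4
query mem[0x05]=0x24, mem[0x1d]=0xb2, mem[0x14]=0xaa, mem[0x24]=0x45, mem[0x08]=0xaa

MEM[0x05,0x1d,0x14,0x24,0x08] = 24 b2 aa 45 aa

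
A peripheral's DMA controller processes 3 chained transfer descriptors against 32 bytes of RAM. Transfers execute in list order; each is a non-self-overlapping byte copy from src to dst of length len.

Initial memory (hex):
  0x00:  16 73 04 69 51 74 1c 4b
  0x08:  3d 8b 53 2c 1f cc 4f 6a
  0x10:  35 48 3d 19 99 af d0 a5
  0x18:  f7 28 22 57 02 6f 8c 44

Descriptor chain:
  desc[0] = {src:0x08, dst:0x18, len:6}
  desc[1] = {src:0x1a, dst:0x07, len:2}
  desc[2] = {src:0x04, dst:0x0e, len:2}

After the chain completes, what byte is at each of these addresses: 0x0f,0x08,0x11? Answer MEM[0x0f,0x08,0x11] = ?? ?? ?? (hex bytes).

#0 dst[0x18+6] := {0x3d,0x8b,0x53,0x2c,0x1f,0xcc}
#1 dst[0x07+2] := {0x53,0x2c}
#2 dst[0x0e+2] := {0x51,0x74}
query mem[0x0f]=0x74, mem[0x08]=0x2c, mem[0x11]=0x48

MEM[0x0f,0x08,0x11] = 74 2c 48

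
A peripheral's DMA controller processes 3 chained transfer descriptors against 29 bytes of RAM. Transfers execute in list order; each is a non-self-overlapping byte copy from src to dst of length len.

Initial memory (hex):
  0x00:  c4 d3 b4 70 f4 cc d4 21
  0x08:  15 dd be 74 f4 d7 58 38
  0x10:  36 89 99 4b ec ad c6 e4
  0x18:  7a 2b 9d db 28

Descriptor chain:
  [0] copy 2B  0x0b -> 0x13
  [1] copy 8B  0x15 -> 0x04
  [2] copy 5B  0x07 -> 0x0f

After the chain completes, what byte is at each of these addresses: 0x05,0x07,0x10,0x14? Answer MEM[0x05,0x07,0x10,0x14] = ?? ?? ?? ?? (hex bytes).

[0] 0x0b->0x13 len=2 : 74 f4
[1] 0x15->0x04 len=8 : ad c6 e4 7a 2b 9d db 28
[2] 0x07->0x0f len=5 : 7a 2b 9d db 28
query mem[0x05]=0xc6, mem[0x07]=0x7a, mem[0x10]=0x2b, mem[0x14]=0xf4

MEM[0x05,0x07,0x10,0x14] = c6 7a 2b f4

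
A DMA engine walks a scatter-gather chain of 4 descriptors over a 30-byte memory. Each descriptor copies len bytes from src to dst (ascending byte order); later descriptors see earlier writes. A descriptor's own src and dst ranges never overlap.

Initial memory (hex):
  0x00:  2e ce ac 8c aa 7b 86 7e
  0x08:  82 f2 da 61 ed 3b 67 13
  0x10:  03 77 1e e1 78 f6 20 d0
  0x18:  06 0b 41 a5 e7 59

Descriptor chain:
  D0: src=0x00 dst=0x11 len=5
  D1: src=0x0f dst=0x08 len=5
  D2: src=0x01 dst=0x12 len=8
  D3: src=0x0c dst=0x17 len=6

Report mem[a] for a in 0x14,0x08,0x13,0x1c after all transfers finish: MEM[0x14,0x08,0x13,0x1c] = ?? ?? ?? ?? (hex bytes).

MEM[0x14,0x08,0x13,0x1c] = 8c 13 ac 2e

[0] 0x00->0x11 len=5 : 2e ce ac 8c aa
[1] 0x0f->0x08 len=5 : 13 03 2e ce ac
[2] 0x01->0x12 len=8 : ce ac 8c aa 7b 86 7e 13
[3] 0x0c->0x17 len=6 : ac 3b 67 13 03 2e
query mem[0x14]=0x8c, mem[0x08]=0x13, mem[0x13]=0xac, mem[0x1c]=0x2e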